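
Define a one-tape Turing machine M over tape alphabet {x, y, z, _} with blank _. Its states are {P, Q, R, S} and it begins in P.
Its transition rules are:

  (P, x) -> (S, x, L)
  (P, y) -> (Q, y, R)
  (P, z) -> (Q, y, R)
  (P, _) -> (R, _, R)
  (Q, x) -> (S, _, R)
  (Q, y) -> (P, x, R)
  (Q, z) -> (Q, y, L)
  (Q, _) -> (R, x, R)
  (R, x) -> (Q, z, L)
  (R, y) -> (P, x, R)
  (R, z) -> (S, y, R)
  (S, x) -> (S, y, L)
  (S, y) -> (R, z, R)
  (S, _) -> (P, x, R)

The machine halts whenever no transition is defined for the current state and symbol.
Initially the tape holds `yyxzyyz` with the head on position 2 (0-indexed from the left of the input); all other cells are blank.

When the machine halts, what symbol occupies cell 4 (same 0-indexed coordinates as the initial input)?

x

P | yy[x]zyyz__   read x → write x, move L, go to S
S | y[y]xzyyz__   read y → write z, move R, go to R
R | yz[x]zyyz__   read x → write z, move L, go to Q
Q | y[z]zzyyz__   read z → write y, move L, go to Q
Q | [y]yzzyyz__   read y → write x, move R, go to P
P | x[y]zzyyz__   read y → write y, move R, go to Q
Q | xy[z]zyyz__   read z → write y, move L, go to Q
Q | x[y]yzyyz__   read y → write x, move R, go to P
P | xx[y]zyyz__   read y → write y, move R, go to Q
Q | xxy[z]yyz__   read z → write y, move L, go to Q
Q | xx[y]yyyz__   read y → write x, move R, go to P
P | xxx[y]yyz__   read y → write y, move R, go to Q
Q | xxxy[y]yz__   read y → write x, move R, go to P
P | xxxyx[y]z__   read y → write y, move R, go to Q
Q | xxxyxy[z]__   read z → write y, move L, go to Q
Q | xxxyx[y]y__   read y → write x, move R, go to P
P | xxxyxx[y]__   read y → write y, move R, go to Q
Q | xxxyxxy[_]_   read _ → write x, move R, go to R
R | xxxyxxyx[_]
Cell 4 holds x when M halts.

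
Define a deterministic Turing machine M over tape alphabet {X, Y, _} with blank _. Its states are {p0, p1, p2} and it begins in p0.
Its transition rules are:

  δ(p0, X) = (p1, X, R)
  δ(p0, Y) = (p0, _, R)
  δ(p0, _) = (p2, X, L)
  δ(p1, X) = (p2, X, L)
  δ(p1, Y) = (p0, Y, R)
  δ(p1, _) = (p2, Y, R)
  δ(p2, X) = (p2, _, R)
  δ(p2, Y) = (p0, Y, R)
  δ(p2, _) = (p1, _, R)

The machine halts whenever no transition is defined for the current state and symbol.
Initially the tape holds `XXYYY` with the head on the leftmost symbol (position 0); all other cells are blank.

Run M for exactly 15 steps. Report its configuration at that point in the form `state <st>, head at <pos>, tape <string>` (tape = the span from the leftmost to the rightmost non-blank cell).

state=p0 head=0 tape=[X]XYYY_   (p0,X)→(p1,X,R)
state=p1 head=1 tape=X[X]YYY_   (p1,X)→(p2,X,L)
state=p2 head=0 tape=[X]XYYY_   (p2,X)→(p2,_,R)
state=p2 head=1 tape=_[X]YYY_   (p2,X)→(p2,_,R)
state=p2 head=2 tape=__[Y]YY_   (p2,Y)→(p0,Y,R)
state=p0 head=3 tape=__Y[Y]Y_   (p0,Y)→(p0,_,R)
state=p0 head=4 tape=__Y_[Y]_   (p0,Y)→(p0,_,R)
state=p0 head=5 tape=__Y__[_]   (p0,_)→(p2,X,L)
state=p2 head=4 tape=__Y_[_]X   (p2,_)→(p1,_,R)
state=p1 head=5 tape=__Y__[X]   (p1,X)→(p2,X,L)
state=p2 head=4 tape=__Y_[_]X   (p2,_)→(p1,_,R)
state=p1 head=5 tape=__Y__[X]   (p1,X)→(p2,X,L)
state=p2 head=4 tape=__Y_[_]X   (p2,_)→(p1,_,R)
state=p1 head=5 tape=__Y__[X]   (p1,X)→(p2,X,L)
state=p2 head=4 tape=__Y_[_]X   (p2,_)→(p1,_,R)
state=p1 head=5 tape=__Y__[X]
After 15 steps: state p1, head at 5, tape Y__X.

state p1, head at 5, tape Y__X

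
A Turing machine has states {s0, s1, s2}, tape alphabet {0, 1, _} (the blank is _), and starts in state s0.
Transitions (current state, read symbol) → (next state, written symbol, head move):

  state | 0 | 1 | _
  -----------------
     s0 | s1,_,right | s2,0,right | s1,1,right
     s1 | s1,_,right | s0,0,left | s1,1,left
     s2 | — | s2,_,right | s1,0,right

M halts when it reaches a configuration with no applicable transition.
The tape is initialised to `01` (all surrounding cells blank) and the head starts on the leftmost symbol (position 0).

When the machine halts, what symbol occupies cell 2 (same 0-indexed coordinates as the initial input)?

1

s0 | _[0]1__   read 0 → write _, move right, go to s1
s1 | __[1]__   read 1 → write 0, move left, go to s0
s0 | _[_]0__   read _ → write 1, move right, go to s1
s1 | _1[0]__   read 0 → write _, move right, go to s1
s1 | _1_[_]_   read _ → write 1, move left, go to s1
s1 | _1[_]1_   read _ → write 1, move left, go to s1
s1 | _[1]11_   read 1 → write 0, move left, go to s0
s0 | [_]011_   read _ → write 1, move right, go to s1
s1 | 1[0]11_   read 0 → write _, move right, go to s1
s1 | 1_[1]1_   read 1 → write 0, move left, go to s0
s0 | 1[_]01_   read _ → write 1, move right, go to s1
s1 | 11[0]1_   read 0 → write _, move right, go to s1
s1 | 11_[1]_   read 1 → write 0, move left, go to s0
s0 | 11[_]0_   read _ → write 1, move right, go to s1
s1 | 111[0]_   read 0 → write _, move right, go to s1
s1 | 111_[_]   read _ → write 1, move left, go to s1
s1 | 111[_]1   read _ → write 1, move left, go to s1
s1 | 11[1]11   read 1 → write 0, move left, go to s0
s0 | 1[1]011   read 1 → write 0, move right, go to s2
s2 | 10[0]11
Cell 2 holds 1 when M halts.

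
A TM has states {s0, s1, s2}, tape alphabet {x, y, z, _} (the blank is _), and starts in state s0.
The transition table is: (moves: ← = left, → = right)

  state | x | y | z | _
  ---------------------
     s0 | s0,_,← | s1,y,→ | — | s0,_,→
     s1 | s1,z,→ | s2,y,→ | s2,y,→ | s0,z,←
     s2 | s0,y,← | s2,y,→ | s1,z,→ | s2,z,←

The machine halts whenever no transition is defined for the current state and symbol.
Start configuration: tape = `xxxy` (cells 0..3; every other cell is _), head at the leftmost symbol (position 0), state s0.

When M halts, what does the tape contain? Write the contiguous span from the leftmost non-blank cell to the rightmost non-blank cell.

yyzz

state=s0 head=0 tape=_[x]xxy___   (s0,x)→(s0,_,←)
state=s0 head=-1 tape=[_]_xxy___   (s0,_)→(s0,_,→)
state=s0 head=0 tape=_[_]xxy___   (s0,_)→(s0,_,→)
state=s0 head=1 tape=__[x]xy___   (s0,x)→(s0,_,←)
state=s0 head=0 tape=_[_]_xy___   (s0,_)→(s0,_,→)
state=s0 head=1 tape=__[_]xy___   (s0,_)→(s0,_,→)
state=s0 head=2 tape=___[x]y___   (s0,x)→(s0,_,←)
state=s0 head=1 tape=__[_]_y___   (s0,_)→(s0,_,→)
state=s0 head=2 tape=___[_]y___   (s0,_)→(s0,_,→)
state=s0 head=3 tape=____[y]___   (s0,y)→(s1,y,→)
state=s1 head=4 tape=____y[_]__   (s1,_)→(s0,z,←)
state=s0 head=3 tape=____[y]z__   (s0,y)→(s1,y,→)
state=s1 head=4 tape=____y[z]__   (s1,z)→(s2,y,→)
state=s2 head=5 tape=____yy[_]_   (s2,_)→(s2,z,←)
state=s2 head=4 tape=____y[y]z_   (s2,y)→(s2,y,→)
state=s2 head=5 tape=____yy[z]_   (s2,z)→(s1,z,→)
state=s1 head=6 tape=____yyz[_]   (s1,_)→(s0,z,←)
state=s0 head=5 tape=____yy[z]z
The non-blank tape span at halt is yyzz.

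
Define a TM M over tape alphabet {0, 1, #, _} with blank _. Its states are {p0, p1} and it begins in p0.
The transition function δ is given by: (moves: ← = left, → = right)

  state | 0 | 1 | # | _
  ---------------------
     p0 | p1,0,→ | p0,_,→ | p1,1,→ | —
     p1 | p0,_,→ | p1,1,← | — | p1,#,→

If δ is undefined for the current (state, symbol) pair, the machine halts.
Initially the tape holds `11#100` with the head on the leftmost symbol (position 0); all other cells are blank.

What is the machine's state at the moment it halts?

p1

p0 | [1]1#100   read 1 → write _, move →, go to p0
p0 | _[1]#100   read 1 → write _, move →, go to p0
p0 | __[#]100   read # → write 1, move →, go to p1
p1 | __1[1]00   read 1 → write 1, move ←, go to p1
p1 | __[1]100   read 1 → write 1, move ←, go to p1
p1 | _[_]1100   read _ → write #, move →, go to p1
p1 | _#[1]100   read 1 → write 1, move ←, go to p1
p1 | _[#]1100
No transition is defined for (p1, #); M halts in state p1.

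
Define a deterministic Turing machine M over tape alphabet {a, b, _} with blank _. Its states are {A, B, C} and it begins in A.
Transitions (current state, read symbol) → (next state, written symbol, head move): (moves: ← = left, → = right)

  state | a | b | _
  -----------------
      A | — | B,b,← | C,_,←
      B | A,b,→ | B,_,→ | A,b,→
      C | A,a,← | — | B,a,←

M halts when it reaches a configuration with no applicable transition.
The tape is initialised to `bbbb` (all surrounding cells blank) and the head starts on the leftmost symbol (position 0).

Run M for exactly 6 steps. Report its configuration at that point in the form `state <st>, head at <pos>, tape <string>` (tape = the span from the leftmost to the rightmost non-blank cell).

A | _[b]bbb   read b → write b, move ←, go to B
B | [_]bbbb   read _ → write b, move →, go to A
A | b[b]bbb   read b → write b, move ←, go to B
B | [b]bbbb   read b → write _, move →, go to B
B | _[b]bbb   read b → write _, move →, go to B
B | __[b]bb   read b → write _, move →, go to B
B | ___[b]b
After 6 steps: state B, head at 2, tape bb.

state B, head at 2, tape bb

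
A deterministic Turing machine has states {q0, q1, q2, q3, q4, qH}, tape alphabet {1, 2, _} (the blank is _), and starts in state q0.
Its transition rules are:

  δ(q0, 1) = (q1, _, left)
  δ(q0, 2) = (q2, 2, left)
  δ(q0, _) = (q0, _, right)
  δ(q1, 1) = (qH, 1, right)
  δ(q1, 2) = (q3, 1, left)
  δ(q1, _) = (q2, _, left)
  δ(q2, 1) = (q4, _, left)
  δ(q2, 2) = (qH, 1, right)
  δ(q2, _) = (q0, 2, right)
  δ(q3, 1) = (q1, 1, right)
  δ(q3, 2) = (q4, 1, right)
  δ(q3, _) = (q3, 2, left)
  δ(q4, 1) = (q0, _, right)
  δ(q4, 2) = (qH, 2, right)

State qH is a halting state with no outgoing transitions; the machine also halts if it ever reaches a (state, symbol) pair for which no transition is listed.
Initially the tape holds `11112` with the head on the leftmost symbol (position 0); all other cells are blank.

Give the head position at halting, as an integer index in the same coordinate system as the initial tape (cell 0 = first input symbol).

4

q0 | __[1]1112   read 1 → write _, move left, go to q1
q1 | _[_]_1112   read _ → write _, move left, go to q2
q2 | [_]__1112   read _ → write 2, move right, go to q0
q0 | 2[_]_1112   read _ → write _, move right, go to q0
q0 | 2_[_]1112   read _ → write _, move right, go to q0
q0 | 2__[1]112   read 1 → write _, move left, go to q1
q1 | 2_[_]_112   read _ → write _, move left, go to q2
q2 | 2[_]__112   read _ → write 2, move right, go to q0
q0 | 22[_]_112   read _ → write _, move right, go to q0
q0 | 22_[_]112   read _ → write _, move right, go to q0
q0 | 22__[1]12   read 1 → write _, move left, go to q1
q1 | 22_[_]_12   read _ → write _, move left, go to q2
q2 | 22[_]__12   read _ → write 2, move right, go to q0
q0 | 222[_]_12   read _ → write _, move right, go to q0
q0 | 222_[_]12   read _ → write _, move right, go to q0
q0 | 222__[1]2   read 1 → write _, move left, go to q1
q1 | 222_[_]_2   read _ → write _, move left, go to q2
q2 | 222[_]__2   read _ → write 2, move right, go to q0
q0 | 2222[_]_2   read _ → write _, move right, go to q0
q0 | 2222_[_]2   read _ → write _, move right, go to q0
q0 | 2222__[2]   read 2 → write 2, move left, go to q2
q2 | 2222_[_]2   read _ → write 2, move right, go to q0
q0 | 2222_2[2]   read 2 → write 2, move left, go to q2
q2 | 2222_[2]2   read 2 → write 1, move right, go to qH
qH | 2222_1[2]
At halt the head is at cell 4.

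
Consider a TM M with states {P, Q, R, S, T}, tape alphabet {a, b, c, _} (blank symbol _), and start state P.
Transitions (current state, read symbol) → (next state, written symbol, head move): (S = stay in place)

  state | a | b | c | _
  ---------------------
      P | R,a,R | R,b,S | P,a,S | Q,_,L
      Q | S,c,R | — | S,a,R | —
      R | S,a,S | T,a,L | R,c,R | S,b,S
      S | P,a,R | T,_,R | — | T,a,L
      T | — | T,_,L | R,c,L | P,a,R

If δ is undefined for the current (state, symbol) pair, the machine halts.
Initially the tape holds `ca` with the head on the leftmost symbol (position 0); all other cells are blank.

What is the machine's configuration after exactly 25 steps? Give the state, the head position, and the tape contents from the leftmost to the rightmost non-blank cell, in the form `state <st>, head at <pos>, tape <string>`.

P | [c]a___   read c → write a, move S, go to P
P | [a]a___   read a → write a, move R, go to R
R | a[a]___   read a → write a, move S, go to S
S | a[a]___   read a → write a, move R, go to P
P | aa[_]__   read _ → write _, move L, go to Q
Q | a[a]___   read a → write c, move R, go to S
S | ac[_]__   read _ → write a, move L, go to T
T | a[c]a__   read c → write c, move L, go to R
R | [a]ca__   read a → write a, move S, go to S
S | [a]ca__   read a → write a, move R, go to P
P | a[c]a__   read c → write a, move S, go to P
P | a[a]a__   read a → write a, move R, go to R
R | aa[a]__   read a → write a, move S, go to S
S | aa[a]__   read a → write a, move R, go to P
P | aaa[_]_   read _ → write _, move L, go to Q
Q | aa[a]__   read a → write c, move R, go to S
S | aac[_]_   read _ → write a, move L, go to T
T | aa[c]a_   read c → write c, move L, go to R
R | a[a]ca_   read a → write a, move S, go to S
S | a[a]ca_   read a → write a, move R, go to P
P | aa[c]a_   read c → write a, move S, go to P
P | aa[a]a_   read a → write a, move R, go to R
R | aaa[a]_   read a → write a, move S, go to S
S | aaa[a]_   read a → write a, move R, go to P
P | aaaa[_]   read _ → write _, move L, go to Q
Q | aaa[a]_
After 25 steps: state Q, head at 3, tape aaaa.

state Q, head at 3, tape aaaa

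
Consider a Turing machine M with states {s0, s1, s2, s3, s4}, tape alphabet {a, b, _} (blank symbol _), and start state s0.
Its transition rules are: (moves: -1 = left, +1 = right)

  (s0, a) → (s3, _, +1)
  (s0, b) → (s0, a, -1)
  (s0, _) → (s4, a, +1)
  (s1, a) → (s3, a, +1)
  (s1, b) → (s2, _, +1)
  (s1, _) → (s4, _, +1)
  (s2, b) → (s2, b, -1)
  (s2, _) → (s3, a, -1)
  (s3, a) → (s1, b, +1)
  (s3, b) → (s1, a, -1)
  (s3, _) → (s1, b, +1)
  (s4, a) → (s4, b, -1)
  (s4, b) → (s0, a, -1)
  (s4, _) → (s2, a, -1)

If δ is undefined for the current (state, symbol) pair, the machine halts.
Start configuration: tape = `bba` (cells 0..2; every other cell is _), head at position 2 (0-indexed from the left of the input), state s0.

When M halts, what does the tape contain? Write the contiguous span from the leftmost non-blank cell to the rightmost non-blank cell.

bab_abaa

s0 | __bb[a]___   read a → write _, move +1, go to s3
s3 | __bb_[_]__   read _ → write b, move +1, go to s1
s1 | __bb_b[_]_   read _ → write _, move +1, go to s4
s4 | __bb_b_[_]   read _ → write a, move -1, go to s2
s2 | __bb_b[_]a   read _ → write a, move -1, go to s3
s3 | __bb_[b]aa   read b → write a, move -1, go to s1
s1 | __bb[_]aaa   read _ → write _, move +1, go to s4
s4 | __bb_[a]aa   read a → write b, move -1, go to s4
s4 | __bb[_]baa   read _ → write a, move -1, go to s2
s2 | __b[b]abaa   read b → write b, move -1, go to s2
s2 | __[b]babaa   read b → write b, move -1, go to s2
s2 | _[_]bbabaa   read _ → write a, move -1, go to s3
s3 | [_]abbabaa   read _ → write b, move +1, go to s1
s1 | b[a]bbabaa   read a → write a, move +1, go to s3
s3 | ba[b]babaa   read b → write a, move -1, go to s1
s1 | b[a]ababaa   read a → write a, move +1, go to s3
s3 | ba[a]babaa   read a → write b, move +1, go to s1
s1 | bab[b]abaa   read b → write _, move +1, go to s2
s2 | bab_[a]baa
The non-blank tape span at halt is bab_abaa.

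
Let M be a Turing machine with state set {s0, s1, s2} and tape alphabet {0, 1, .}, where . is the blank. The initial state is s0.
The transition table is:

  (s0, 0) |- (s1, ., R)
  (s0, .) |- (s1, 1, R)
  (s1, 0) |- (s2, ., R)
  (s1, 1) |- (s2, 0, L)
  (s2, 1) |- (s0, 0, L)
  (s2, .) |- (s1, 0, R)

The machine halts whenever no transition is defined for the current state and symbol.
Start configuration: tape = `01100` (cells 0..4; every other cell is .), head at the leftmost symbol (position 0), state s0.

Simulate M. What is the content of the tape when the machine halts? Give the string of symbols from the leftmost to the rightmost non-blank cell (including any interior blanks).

s0 | [0]1100   read 0 → write ., move R, go to s1
s1 | .[1]100   read 1 → write 0, move L, go to s2
s2 | [.]0100   read . → write 0, move R, go to s1
s1 | 0[0]100   read 0 → write ., move R, go to s2
s2 | 0.[1]00   read 1 → write 0, move L, go to s0
s0 | 0[.]000   read . → write 1, move R, go to s1
s1 | 01[0]00   read 0 → write ., move R, go to s2
s2 | 01.[0]0
The non-blank tape span at halt is 01.00.

01.00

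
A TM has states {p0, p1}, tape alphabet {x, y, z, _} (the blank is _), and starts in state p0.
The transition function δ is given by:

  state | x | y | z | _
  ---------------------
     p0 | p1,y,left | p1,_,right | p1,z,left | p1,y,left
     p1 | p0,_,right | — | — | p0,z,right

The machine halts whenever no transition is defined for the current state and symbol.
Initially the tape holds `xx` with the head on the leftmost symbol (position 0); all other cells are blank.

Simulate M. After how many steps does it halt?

state=p0 head=0 tape=_[x]x___   (p0,x)→(p1,y,left)
state=p1 head=-1 tape=[_]yx___   (p1,_)→(p0,z,right)
state=p0 head=0 tape=z[y]x___   (p0,y)→(p1,_,right)
state=p1 head=1 tape=z_[x]___   (p1,x)→(p0,_,right)
state=p0 head=2 tape=z__[_]__   (p0,_)→(p1,y,left)
state=p1 head=1 tape=z_[_]y__   (p1,_)→(p0,z,right)
state=p0 head=2 tape=z_z[y]__   (p0,y)→(p1,_,right)
state=p1 head=3 tape=z_z_[_]_   (p1,_)→(p0,z,right)
state=p0 head=4 tape=z_z_z[_]   (p0,_)→(p1,y,left)
state=p1 head=3 tape=z_z_[z]y
M halts after 9 transitions.

9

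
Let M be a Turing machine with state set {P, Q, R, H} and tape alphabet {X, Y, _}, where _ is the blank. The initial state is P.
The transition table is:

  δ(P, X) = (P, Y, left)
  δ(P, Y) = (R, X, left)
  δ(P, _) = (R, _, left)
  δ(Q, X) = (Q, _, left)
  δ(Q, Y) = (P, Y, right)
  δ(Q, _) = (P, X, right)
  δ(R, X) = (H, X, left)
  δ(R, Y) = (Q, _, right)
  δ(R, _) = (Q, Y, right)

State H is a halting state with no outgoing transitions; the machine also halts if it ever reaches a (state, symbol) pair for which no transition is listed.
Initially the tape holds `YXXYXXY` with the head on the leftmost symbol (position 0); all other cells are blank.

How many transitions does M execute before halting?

14

P | __[Y]XXYXXY   read Y → write X, move left, go to R
R | _[_]XXXYXXY   read _ → write Y, move right, go to Q
Q | _Y[X]XXYXXY   read X → write _, move left, go to Q
Q | _[Y]_XXYXXY   read Y → write Y, move right, go to P
P | _Y[_]XXYXXY   read _ → write _, move left, go to R
R | _[Y]_XXYXXY   read Y → write _, move right, go to Q
Q | __[_]XXYXXY   read _ → write X, move right, go to P
P | __X[X]XYXXY   read X → write Y, move left, go to P
P | __[X]YXYXXY   read X → write Y, move left, go to P
P | _[_]YYXYXXY   read _ → write _, move left, go to R
R | [_]_YYXYXXY   read _ → write Y, move right, go to Q
Q | Y[_]YYXYXXY   read _ → write X, move right, go to P
P | YX[Y]YXYXXY   read Y → write X, move left, go to R
R | Y[X]XYXYXXY   read X → write X, move left, go to H
H | [Y]XXYXYXXY
M halts after 14 transitions.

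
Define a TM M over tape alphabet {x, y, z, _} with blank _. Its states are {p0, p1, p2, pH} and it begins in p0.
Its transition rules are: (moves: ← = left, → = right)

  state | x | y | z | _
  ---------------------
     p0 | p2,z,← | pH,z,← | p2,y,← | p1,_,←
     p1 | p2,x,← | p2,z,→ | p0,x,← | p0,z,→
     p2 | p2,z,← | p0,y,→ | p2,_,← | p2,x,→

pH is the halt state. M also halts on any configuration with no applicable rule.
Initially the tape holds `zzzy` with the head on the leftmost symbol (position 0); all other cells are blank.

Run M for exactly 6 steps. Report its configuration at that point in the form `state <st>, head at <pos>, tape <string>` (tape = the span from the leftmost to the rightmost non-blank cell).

state pH, head at 0, tape xyzzy

state=p0 head=0 tape=_[z]zzy   (p0,z)→(p2,y,←)
state=p2 head=-1 tape=[_]yzzy   (p2,_)→(p2,x,→)
state=p2 head=0 tape=x[y]zzy   (p2,y)→(p0,y,→)
state=p0 head=1 tape=xy[z]zy   (p0,z)→(p2,y,←)
state=p2 head=0 tape=x[y]yzy   (p2,y)→(p0,y,→)
state=p0 head=1 tape=xy[y]zy   (p0,y)→(pH,z,←)
state=pH head=0 tape=x[y]zzy
After 6 steps: state pH, head at 0, tape xyzzy.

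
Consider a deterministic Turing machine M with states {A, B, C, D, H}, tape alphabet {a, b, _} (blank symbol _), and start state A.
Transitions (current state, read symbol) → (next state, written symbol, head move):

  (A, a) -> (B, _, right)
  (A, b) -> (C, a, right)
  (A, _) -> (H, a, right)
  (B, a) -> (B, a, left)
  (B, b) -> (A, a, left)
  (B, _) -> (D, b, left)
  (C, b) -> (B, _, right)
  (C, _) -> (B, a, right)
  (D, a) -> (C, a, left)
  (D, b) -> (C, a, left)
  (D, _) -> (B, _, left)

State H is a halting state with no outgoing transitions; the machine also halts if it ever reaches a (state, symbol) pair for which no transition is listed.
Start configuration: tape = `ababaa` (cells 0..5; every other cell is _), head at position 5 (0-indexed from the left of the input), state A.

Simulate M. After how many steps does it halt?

9

state=A head=5 tape=ababa[a]_   (A,a)→(B,_,right)
state=B head=6 tape=ababa_[_]   (B,_)→(D,b,left)
state=D head=5 tape=ababa[_]b   (D,_)→(B,_,left)
state=B head=4 tape=abab[a]_b   (B,a)→(B,a,left)
state=B head=3 tape=aba[b]a_b   (B,b)→(A,a,left)
state=A head=2 tape=ab[a]aa_b   (A,a)→(B,_,right)
state=B head=3 tape=ab_[a]a_b   (B,a)→(B,a,left)
state=B head=2 tape=ab[_]aa_b   (B,_)→(D,b,left)
state=D head=1 tape=a[b]baa_b   (D,b)→(C,a,left)
state=C head=0 tape=[a]abaa_b
M halts after 9 transitions.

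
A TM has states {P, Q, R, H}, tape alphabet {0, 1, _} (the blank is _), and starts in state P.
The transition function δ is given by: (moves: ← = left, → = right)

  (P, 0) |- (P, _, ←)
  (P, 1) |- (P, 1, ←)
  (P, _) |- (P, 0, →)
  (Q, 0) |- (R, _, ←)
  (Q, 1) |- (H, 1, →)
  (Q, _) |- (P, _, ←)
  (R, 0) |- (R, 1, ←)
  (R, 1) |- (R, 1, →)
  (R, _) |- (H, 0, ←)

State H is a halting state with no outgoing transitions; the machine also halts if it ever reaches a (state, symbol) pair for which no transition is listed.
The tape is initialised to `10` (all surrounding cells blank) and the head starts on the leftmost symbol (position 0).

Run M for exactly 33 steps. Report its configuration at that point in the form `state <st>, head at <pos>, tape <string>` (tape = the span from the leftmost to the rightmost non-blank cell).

state=P head=0 tape=_____[1]0   (P,1)→(P,1,←)
state=P head=-1 tape=____[_]10   (P,_)→(P,0,→)
state=P head=0 tape=____0[1]0   (P,1)→(P,1,←)
state=P head=-1 tape=____[0]10   (P,0)→(P,_,←)
state=P head=-2 tape=___[_]_10   (P,_)→(P,0,→)
state=P head=-1 tape=___0[_]10   (P,_)→(P,0,→)
state=P head=0 tape=___00[1]0   (P,1)→(P,1,←)
state=P head=-1 tape=___0[0]10   (P,0)→(P,_,←)
state=P head=-2 tape=___[0]_10   (P,0)→(P,_,←)
state=P head=-3 tape=__[_]__10   (P,_)→(P,0,→)
state=P head=-2 tape=__0[_]_10   (P,_)→(P,0,→)
state=P head=-1 tape=__00[_]10   (P,_)→(P,0,→)
state=P head=0 tape=__000[1]0   (P,1)→(P,1,←)
state=P head=-1 tape=__00[0]10   (P,0)→(P,_,←)
state=P head=-2 tape=__0[0]_10   (P,0)→(P,_,←)
state=P head=-3 tape=__[0]__10   (P,0)→(P,_,←)
state=P head=-4 tape=_[_]___10   (P,_)→(P,0,→)
state=P head=-3 tape=_0[_]__10   (P,_)→(P,0,→)
state=P head=-2 tape=_00[_]_10   (P,_)→(P,0,→)
state=P head=-1 tape=_000[_]10   (P,_)→(P,0,→)
state=P head=0 tape=_0000[1]0   (P,1)→(P,1,←)
state=P head=-1 tape=_000[0]10   (P,0)→(P,_,←)
state=P head=-2 tape=_00[0]_10   (P,0)→(P,_,←)
state=P head=-3 tape=_0[0]__10   (P,0)→(P,_,←)
state=P head=-4 tape=_[0]___10   (P,0)→(P,_,←)
state=P head=-5 tape=[_]____10   (P,_)→(P,0,→)
state=P head=-4 tape=0[_]___10   (P,_)→(P,0,→)
state=P head=-3 tape=00[_]__10   (P,_)→(P,0,→)
state=P head=-2 tape=000[_]_10   (P,_)→(P,0,→)
state=P head=-1 tape=0000[_]10   (P,_)→(P,0,→)
state=P head=0 tape=00000[1]0   (P,1)→(P,1,←)
state=P head=-1 tape=0000[0]10   (P,0)→(P,_,←)
state=P head=-2 tape=000[0]_10   (P,0)→(P,_,←)
state=P head=-3 tape=00[0]__10
After 33 steps: state P, head at -3, tape 000__10.

state P, head at -3, tape 000__10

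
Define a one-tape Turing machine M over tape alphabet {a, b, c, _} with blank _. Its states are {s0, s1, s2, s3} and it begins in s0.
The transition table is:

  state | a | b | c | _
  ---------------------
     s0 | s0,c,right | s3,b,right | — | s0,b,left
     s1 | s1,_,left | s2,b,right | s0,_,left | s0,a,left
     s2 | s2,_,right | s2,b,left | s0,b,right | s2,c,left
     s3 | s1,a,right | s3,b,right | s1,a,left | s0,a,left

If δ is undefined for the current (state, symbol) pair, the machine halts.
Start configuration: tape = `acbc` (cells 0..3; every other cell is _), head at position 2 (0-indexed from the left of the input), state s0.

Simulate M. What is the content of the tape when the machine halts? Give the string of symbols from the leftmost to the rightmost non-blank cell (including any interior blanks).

state=s0 head=2 tape=ac[b]c_____   (s0,b)→(s3,b,right)
state=s3 head=3 tape=acb[c]_____   (s3,c)→(s1,a,left)
state=s1 head=2 tape=ac[b]a_____   (s1,b)→(s2,b,right)
state=s2 head=3 tape=acb[a]_____   (s2,a)→(s2,_,right)
state=s2 head=4 tape=acb_[_]____   (s2,_)→(s2,c,left)
state=s2 head=3 tape=acb[_]c____   (s2,_)→(s2,c,left)
state=s2 head=2 tape=ac[b]cc____   (s2,b)→(s2,b,left)
state=s2 head=1 tape=a[c]bcc____   (s2,c)→(s0,b,right)
state=s0 head=2 tape=ab[b]cc____   (s0,b)→(s3,b,right)
state=s3 head=3 tape=abb[c]c____   (s3,c)→(s1,a,left)
state=s1 head=2 tape=ab[b]ac____   (s1,b)→(s2,b,right)
state=s2 head=3 tape=abb[a]c____   (s2,a)→(s2,_,right)
state=s2 head=4 tape=abb_[c]____   (s2,c)→(s0,b,right)
state=s0 head=5 tape=abb_b[_]___   (s0,_)→(s0,b,left)
state=s0 head=4 tape=abb_[b]b___   (s0,b)→(s3,b,right)
state=s3 head=5 tape=abb_b[b]___   (s3,b)→(s3,b,right)
state=s3 head=6 tape=abb_bb[_]__   (s3,_)→(s0,a,left)
state=s0 head=5 tape=abb_b[b]a__   (s0,b)→(s3,b,right)
state=s3 head=6 tape=abb_bb[a]__   (s3,a)→(s1,a,right)
state=s1 head=7 tape=abb_bba[_]_   (s1,_)→(s0,a,left)
state=s0 head=6 tape=abb_bb[a]a_   (s0,a)→(s0,c,right)
state=s0 head=7 tape=abb_bbc[a]_   (s0,a)→(s0,c,right)
state=s0 head=8 tape=abb_bbcc[_]   (s0,_)→(s0,b,left)
state=s0 head=7 tape=abb_bbc[c]b
The non-blank tape span at halt is abb_bbccb.

abb_bbccb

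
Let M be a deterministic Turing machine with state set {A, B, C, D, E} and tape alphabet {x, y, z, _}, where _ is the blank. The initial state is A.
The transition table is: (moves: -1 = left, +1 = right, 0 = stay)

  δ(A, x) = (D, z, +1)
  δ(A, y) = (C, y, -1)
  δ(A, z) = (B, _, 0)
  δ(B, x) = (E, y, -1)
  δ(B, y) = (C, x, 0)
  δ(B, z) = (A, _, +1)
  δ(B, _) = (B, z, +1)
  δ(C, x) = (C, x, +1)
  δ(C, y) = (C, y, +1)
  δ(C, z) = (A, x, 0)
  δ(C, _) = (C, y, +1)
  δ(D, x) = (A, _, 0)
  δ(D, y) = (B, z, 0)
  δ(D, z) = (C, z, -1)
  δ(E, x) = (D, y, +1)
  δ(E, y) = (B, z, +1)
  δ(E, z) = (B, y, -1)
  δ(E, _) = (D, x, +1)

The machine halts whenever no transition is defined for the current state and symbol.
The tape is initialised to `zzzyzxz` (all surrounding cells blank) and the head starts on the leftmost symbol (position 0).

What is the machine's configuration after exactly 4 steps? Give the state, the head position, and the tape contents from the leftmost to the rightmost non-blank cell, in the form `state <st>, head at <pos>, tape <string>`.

state=A head=0 tape=[z]zzyzxz   (A,z)→(B,_,0)
state=B head=0 tape=[_]zzyzxz   (B,_)→(B,z,+1)
state=B head=1 tape=z[z]zyzxz   (B,z)→(A,_,+1)
state=A head=2 tape=z_[z]yzxz   (A,z)→(B,_,0)
state=B head=2 tape=z_[_]yzxz
After 4 steps: state B, head at 2, tape z__yzxz.

state B, head at 2, tape z__yzxz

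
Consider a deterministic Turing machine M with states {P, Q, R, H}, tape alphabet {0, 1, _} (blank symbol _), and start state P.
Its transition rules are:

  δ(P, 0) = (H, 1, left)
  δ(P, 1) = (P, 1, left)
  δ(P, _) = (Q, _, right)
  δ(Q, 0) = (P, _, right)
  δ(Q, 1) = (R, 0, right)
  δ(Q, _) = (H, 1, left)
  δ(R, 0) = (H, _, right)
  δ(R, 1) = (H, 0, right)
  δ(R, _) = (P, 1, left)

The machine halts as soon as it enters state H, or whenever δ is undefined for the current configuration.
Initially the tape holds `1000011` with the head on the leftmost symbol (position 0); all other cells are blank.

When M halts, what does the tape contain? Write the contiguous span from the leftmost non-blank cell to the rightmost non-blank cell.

0_00011

P | _[1]000011   read 1 → write 1, move left, go to P
P | [_]1000011   read _ → write _, move right, go to Q
Q | _[1]000011   read 1 → write 0, move right, go to R
R | _0[0]00011   read 0 → write _, move right, go to H
H | _0_[0]0011
The non-blank tape span at halt is 0_00011.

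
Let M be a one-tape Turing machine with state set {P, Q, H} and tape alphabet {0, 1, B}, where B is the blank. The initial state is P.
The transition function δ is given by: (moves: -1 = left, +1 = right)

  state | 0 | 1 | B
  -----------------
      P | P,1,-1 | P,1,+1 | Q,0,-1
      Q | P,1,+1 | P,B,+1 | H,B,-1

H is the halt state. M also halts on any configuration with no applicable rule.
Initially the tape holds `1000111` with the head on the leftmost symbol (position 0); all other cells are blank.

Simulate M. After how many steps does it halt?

state=P head=0 tape=BB[1]000111B   (P,1)→(P,1,+1)
state=P head=1 tape=BB1[0]00111B   (P,0)→(P,1,-1)
state=P head=0 tape=BB[1]100111B   (P,1)→(P,1,+1)
state=P head=1 tape=BB1[1]00111B   (P,1)→(P,1,+1)
state=P head=2 tape=BB11[0]0111B   (P,0)→(P,1,-1)
state=P head=1 tape=BB1[1]10111B   (P,1)→(P,1,+1)
state=P head=2 tape=BB11[1]0111B   (P,1)→(P,1,+1)
state=P head=3 tape=BB111[0]111B   (P,0)→(P,1,-1)
state=P head=2 tape=BB11[1]1111B   (P,1)→(P,1,+1)
state=P head=3 tape=BB111[1]111B   (P,1)→(P,1,+1)
state=P head=4 tape=BB1111[1]11B   (P,1)→(P,1,+1)
state=P head=5 tape=BB11111[1]1B   (P,1)→(P,1,+1)
state=P head=6 tape=BB111111[1]B   (P,1)→(P,1,+1)
state=P head=7 tape=BB1111111[B]   (P,B)→(Q,0,-1)
state=Q head=6 tape=BB111111[1]0   (Q,1)→(P,B,+1)
state=P head=7 tape=BB111111B[0]   (P,0)→(P,1,-1)
state=P head=6 tape=BB111111[B]1   (P,B)→(Q,0,-1)
state=Q head=5 tape=BB11111[1]01   (Q,1)→(P,B,+1)
state=P head=6 tape=BB11111B[0]1   (P,0)→(P,1,-1)
state=P head=5 tape=BB11111[B]11   (P,B)→(Q,0,-1)
state=Q head=4 tape=BB1111[1]011   (Q,1)→(P,B,+1)
state=P head=5 tape=BB1111B[0]11   (P,0)→(P,1,-1)
state=P head=4 tape=BB1111[B]111   (P,B)→(Q,0,-1)
state=Q head=3 tape=BB111[1]0111   (Q,1)→(P,B,+1)
state=P head=4 tape=BB111B[0]111   (P,0)→(P,1,-1)
state=P head=3 tape=BB111[B]1111   (P,B)→(Q,0,-1)
state=Q head=2 tape=BB11[1]01111   (Q,1)→(P,B,+1)
state=P head=3 tape=BB11B[0]1111   (P,0)→(P,1,-1)
state=P head=2 tape=BB11[B]11111   (P,B)→(Q,0,-1)
state=Q head=1 tape=BB1[1]011111   (Q,1)→(P,B,+1)
state=P head=2 tape=BB1B[0]11111   (P,0)→(P,1,-1)
state=P head=1 tape=BB1[B]111111   (P,B)→(Q,0,-1)
state=Q head=0 tape=BB[1]0111111   (Q,1)→(P,B,+1)
state=P head=1 tape=BBB[0]111111   (P,0)→(P,1,-1)
state=P head=0 tape=BB[B]1111111   (P,B)→(Q,0,-1)
state=Q head=-1 tape=B[B]01111111   (Q,B)→(H,B,-1)
state=H head=-2 tape=[B]B01111111
M halts after 36 transitions.

36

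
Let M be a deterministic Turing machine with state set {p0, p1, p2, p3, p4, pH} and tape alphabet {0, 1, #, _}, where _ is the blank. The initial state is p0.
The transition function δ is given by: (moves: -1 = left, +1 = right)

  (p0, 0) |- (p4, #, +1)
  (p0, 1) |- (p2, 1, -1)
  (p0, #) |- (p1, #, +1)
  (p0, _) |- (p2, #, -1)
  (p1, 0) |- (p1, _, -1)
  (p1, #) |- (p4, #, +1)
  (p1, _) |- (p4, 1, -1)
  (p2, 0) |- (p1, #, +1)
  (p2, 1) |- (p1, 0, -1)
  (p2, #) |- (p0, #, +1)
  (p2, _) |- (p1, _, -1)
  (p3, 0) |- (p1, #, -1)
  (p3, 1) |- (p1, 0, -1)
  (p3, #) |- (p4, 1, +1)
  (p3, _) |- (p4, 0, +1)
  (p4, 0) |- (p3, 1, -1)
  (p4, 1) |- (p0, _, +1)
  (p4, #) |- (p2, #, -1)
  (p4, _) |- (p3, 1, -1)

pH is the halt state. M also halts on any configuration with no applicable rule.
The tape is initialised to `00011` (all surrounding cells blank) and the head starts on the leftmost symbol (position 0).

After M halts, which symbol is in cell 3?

state=p0 head=0 tape=[0]0011   (p0,0)→(p4,#,+1)
state=p4 head=1 tape=#[0]011   (p4,0)→(p3,1,-1)
state=p3 head=0 tape=[#]1011   (p3,#)→(p4,1,+1)
state=p4 head=1 tape=1[1]011   (p4,1)→(p0,_,+1)
state=p0 head=2 tape=1_[0]11   (p0,0)→(p4,#,+1)
state=p4 head=3 tape=1_#[1]1   (p4,1)→(p0,_,+1)
state=p0 head=4 tape=1_#_[1]   (p0,1)→(p2,1,-1)
state=p2 head=3 tape=1_#[_]1   (p2,_)→(p1,_,-1)
state=p1 head=2 tape=1_[#]_1   (p1,#)→(p4,#,+1)
state=p4 head=3 tape=1_#[_]1   (p4,_)→(p3,1,-1)
state=p3 head=2 tape=1_[#]11   (p3,#)→(p4,1,+1)
state=p4 head=3 tape=1_1[1]1   (p4,1)→(p0,_,+1)
state=p0 head=4 tape=1_1_[1]   (p0,1)→(p2,1,-1)
state=p2 head=3 tape=1_1[_]1   (p2,_)→(p1,_,-1)
state=p1 head=2 tape=1_[1]_1
Cell 3 holds _ when M halts.

_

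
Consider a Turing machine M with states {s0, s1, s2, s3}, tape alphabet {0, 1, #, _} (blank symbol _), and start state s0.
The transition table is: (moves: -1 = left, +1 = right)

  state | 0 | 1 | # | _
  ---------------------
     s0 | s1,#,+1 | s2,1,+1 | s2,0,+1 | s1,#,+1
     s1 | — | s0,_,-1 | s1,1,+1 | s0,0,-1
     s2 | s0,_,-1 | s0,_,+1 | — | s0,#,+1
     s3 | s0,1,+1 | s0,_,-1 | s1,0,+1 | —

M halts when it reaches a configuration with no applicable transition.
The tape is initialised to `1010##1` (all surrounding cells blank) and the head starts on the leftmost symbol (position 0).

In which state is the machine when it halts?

s0 | [1]010##1   read 1 → write 1, move +1, go to s2
s2 | 1[0]10##1   read 0 → write _, move -1, go to s0
s0 | [1]_10##1   read 1 → write 1, move +1, go to s2
s2 | 1[_]10##1   read _ → write #, move +1, go to s0
s0 | 1#[1]0##1   read 1 → write 1, move +1, go to s2
s2 | 1#1[0]##1   read 0 → write _, move -1, go to s0
s0 | 1#[1]_##1   read 1 → write 1, move +1, go to s2
s2 | 1#1[_]##1   read _ → write #, move +1, go to s0
s0 | 1#1#[#]#1   read # → write 0, move +1, go to s2
s2 | 1#1#0[#]1
No transition is defined for (s2, #); M halts in state s2.

s2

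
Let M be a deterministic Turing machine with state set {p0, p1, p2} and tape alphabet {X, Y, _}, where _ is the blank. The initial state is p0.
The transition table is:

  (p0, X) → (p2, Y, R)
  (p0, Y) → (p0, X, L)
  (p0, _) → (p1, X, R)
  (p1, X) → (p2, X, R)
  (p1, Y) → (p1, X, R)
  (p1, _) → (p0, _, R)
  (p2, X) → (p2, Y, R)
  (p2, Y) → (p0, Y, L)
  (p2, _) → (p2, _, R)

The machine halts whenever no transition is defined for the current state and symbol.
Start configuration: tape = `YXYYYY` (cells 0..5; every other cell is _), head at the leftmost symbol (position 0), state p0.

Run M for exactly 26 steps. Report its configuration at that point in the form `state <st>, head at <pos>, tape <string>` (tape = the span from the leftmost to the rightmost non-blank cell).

p0 | __[Y]XYYYY   read Y → write X, move L, go to p0
p0 | _[_]XXYYYY   read _ → write X, move R, go to p1
p1 | _X[X]XYYYY   read X → write X, move R, go to p2
p2 | _XX[X]YYYY   read X → write Y, move R, go to p2
p2 | _XXY[Y]YYY   read Y → write Y, move L, go to p0
p0 | _XX[Y]YYYY   read Y → write X, move L, go to p0
p0 | _X[X]XYYYY   read X → write Y, move R, go to p2
p2 | _XY[X]YYYY   read X → write Y, move R, go to p2
p2 | _XYY[Y]YYY   read Y → write Y, move L, go to p0
p0 | _XY[Y]YYYY   read Y → write X, move L, go to p0
p0 | _X[Y]XYYYY   read Y → write X, move L, go to p0
p0 | _[X]XXYYYY   read X → write Y, move R, go to p2
p2 | _Y[X]XYYYY   read X → write Y, move R, go to p2
p2 | _YY[X]YYYY   read X → write Y, move R, go to p2
p2 | _YYY[Y]YYY   read Y → write Y, move L, go to p0
p0 | _YY[Y]YYYY   read Y → write X, move L, go to p0
p0 | _Y[Y]XYYYY   read Y → write X, move L, go to p0
p0 | _[Y]XXYYYY   read Y → write X, move L, go to p0
p0 | [_]XXXYYYY   read _ → write X, move R, go to p1
p1 | X[X]XXYYYY   read X → write X, move R, go to p2
p2 | XX[X]XYYYY   read X → write Y, move R, go to p2
p2 | XXY[X]YYYY   read X → write Y, move R, go to p2
p2 | XXYY[Y]YYY   read Y → write Y, move L, go to p0
p0 | XXY[Y]YYYY   read Y → write X, move L, go to p0
p0 | XX[Y]XYYYY   read Y → write X, move L, go to p0
p0 | X[X]XXYYYY   read X → write Y, move R, go to p2
p2 | XY[X]XYYYY
After 26 steps: state p2, head at 0, tape XYXXYYYY.

state p2, head at 0, tape XYXXYYYY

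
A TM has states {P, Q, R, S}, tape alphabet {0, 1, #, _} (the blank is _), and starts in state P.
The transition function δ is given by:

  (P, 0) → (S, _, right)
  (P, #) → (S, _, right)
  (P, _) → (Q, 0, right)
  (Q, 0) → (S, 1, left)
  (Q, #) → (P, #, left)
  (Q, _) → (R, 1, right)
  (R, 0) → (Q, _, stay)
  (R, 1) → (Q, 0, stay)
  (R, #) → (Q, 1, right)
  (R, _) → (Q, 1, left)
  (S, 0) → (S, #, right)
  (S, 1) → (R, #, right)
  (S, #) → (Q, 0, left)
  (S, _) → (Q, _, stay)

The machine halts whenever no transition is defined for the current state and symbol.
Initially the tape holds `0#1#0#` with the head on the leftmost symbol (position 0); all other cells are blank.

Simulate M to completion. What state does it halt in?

state=P head=0 tape=[0]#1#0#   (P,0)→(S,_,right)
state=S head=1 tape=_[#]1#0#   (S,#)→(Q,0,left)
state=Q head=0 tape=[_]01#0#   (Q,_)→(R,1,right)
state=R head=1 tape=1[0]1#0#   (R,0)→(Q,_,stay)
state=Q head=1 tape=1[_]1#0#   (Q,_)→(R,1,right)
state=R head=2 tape=11[1]#0#   (R,1)→(Q,0,stay)
state=Q head=2 tape=11[0]#0#   (Q,0)→(S,1,left)
state=S head=1 tape=1[1]1#0#   (S,1)→(R,#,right)
state=R head=2 tape=1#[1]#0#   (R,1)→(Q,0,stay)
state=Q head=2 tape=1#[0]#0#   (Q,0)→(S,1,left)
state=S head=1 tape=1[#]1#0#   (S,#)→(Q,0,left)
state=Q head=0 tape=[1]01#0#
No transition is defined for (Q, 1); M halts in state Q.

Q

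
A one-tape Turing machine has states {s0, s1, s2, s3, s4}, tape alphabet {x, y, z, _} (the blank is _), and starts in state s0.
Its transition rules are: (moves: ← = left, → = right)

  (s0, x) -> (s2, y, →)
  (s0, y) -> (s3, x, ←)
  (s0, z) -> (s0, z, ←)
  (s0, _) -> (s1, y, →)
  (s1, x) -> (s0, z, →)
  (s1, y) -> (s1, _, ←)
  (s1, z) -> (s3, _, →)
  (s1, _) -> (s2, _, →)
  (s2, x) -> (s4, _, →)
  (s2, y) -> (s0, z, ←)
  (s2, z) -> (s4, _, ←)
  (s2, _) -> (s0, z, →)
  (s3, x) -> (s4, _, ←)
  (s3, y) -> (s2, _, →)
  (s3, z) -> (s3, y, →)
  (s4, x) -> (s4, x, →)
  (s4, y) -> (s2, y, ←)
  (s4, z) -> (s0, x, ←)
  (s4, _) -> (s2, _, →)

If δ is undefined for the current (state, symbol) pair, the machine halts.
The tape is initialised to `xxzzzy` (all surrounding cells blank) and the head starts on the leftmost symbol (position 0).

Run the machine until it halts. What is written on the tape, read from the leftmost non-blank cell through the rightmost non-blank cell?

s0 | [x]xzzzy   read x → write y, move →, go to s2
s2 | y[x]zzzy   read x → write _, move →, go to s4
s4 | y_[z]zzy   read z → write x, move ←, go to s0
s0 | y[_]xzzy   read _ → write y, move →, go to s1
s1 | yy[x]zzy   read x → write z, move →, go to s0
s0 | yyz[z]zy   read z → write z, move ←, go to s0
s0 | yy[z]zzy   read z → write z, move ←, go to s0
s0 | y[y]zzzy   read y → write x, move ←, go to s3
s3 | [y]xzzzy   read y → write _, move →, go to s2
s2 | _[x]zzzy   read x → write _, move →, go to s4
s4 | __[z]zzy   read z → write x, move ←, go to s0
s0 | _[_]xzzy   read _ → write y, move →, go to s1
s1 | _y[x]zzy   read x → write z, move →, go to s0
s0 | _yz[z]zy   read z → write z, move ←, go to s0
s0 | _y[z]zzy   read z → write z, move ←, go to s0
s0 | _[y]zzzy   read y → write x, move ←, go to s3
s3 | [_]xzzzy
The non-blank tape span at halt is xzzzy.

xzzzy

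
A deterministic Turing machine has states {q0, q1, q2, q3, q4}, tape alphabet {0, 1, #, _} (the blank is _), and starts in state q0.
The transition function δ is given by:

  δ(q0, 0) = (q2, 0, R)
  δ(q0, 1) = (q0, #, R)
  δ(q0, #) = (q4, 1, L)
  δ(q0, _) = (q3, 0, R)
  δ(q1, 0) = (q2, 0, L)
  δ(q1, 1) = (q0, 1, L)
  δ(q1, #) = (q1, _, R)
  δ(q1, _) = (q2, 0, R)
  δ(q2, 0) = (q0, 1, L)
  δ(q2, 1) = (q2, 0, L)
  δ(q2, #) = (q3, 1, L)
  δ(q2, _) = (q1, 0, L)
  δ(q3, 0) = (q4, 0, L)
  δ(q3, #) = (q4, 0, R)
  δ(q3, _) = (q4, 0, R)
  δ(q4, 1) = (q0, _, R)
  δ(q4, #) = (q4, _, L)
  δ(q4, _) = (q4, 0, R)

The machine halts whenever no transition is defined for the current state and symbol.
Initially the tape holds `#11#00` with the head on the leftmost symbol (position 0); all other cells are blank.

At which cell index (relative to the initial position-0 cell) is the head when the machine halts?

q0 | _[#]11#00   read # → write 1, move L, go to q4
q4 | [_]111#00   read _ → write 0, move R, go to q4
q4 | 0[1]11#00   read 1 → write _, move R, go to q0
q0 | 0_[1]1#00   read 1 → write #, move R, go to q0
q0 | 0_#[1]#00   read 1 → write #, move R, go to q0
q0 | 0_##[#]00   read # → write 1, move L, go to q4
q4 | 0_#[#]100   read # → write _, move L, go to q4
q4 | 0_[#]_100   read # → write _, move L, go to q4
q4 | 0[_]__100   read _ → write 0, move R, go to q4
q4 | 00[_]_100   read _ → write 0, move R, go to q4
q4 | 000[_]100   read _ → write 0, move R, go to q4
q4 | 0000[1]00   read 1 → write _, move R, go to q0
q0 | 0000_[0]0   read 0 → write 0, move R, go to q2
q2 | 0000_0[0]   read 0 → write 1, move L, go to q0
q0 | 0000_[0]1   read 0 → write 0, move R, go to q2
q2 | 0000_0[1]   read 1 → write 0, move L, go to q2
q2 | 0000_[0]0   read 0 → write 1, move L, go to q0
q0 | 0000[_]10   read _ → write 0, move R, go to q3
q3 | 00000[1]0
At halt the head is at cell 4.

4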